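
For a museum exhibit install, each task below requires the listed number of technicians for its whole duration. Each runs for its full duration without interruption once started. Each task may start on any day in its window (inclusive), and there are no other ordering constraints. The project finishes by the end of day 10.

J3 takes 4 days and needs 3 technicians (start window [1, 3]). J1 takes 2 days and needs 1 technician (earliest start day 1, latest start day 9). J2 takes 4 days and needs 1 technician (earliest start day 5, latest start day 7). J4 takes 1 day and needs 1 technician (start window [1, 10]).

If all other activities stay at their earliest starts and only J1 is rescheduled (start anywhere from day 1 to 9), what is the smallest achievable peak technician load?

J1@1: d1:5  d2:4  d3:3  d4:3  d5:1  d6:1  d7:1  d8:1  d9:0  d10:0 → peak 5
J1@2: d1:4  d2:4  d3:4  d4:3  d5:1  d6:1  d7:1  d8:1  d9:0  d10:0 → peak 4
J1@3: d1:4  d2:3  d3:4  d4:4  d5:1  d6:1  d7:1  d8:1  d9:0  d10:0 → peak 4
J1@4: d1:4  d2:3  d3:3  d4:4  d5:2  d6:1  d7:1  d8:1  d9:0  d10:0 → peak 4
J1@5: d1:4  d2:3  d3:3  d4:3  d5:2  d6:2  d7:1  d8:1  d9:0  d10:0 → peak 4
J1@6: d1:4  d2:3  d3:3  d4:3  d5:1  d6:2  d7:2  d8:1  d9:0  d10:0 → peak 4
J1@7: d1:4  d2:3  d3:3  d4:3  d5:1  d6:1  d7:2  d8:2  d9:0  d10:0 → peak 4
J1@8: d1:4  d2:3  d3:3  d4:3  d5:1  d6:1  d7:1  d8:2  d9:1  d10:0 → peak 4
J1@9: d1:4  d2:3  d3:3  d4:3  d5:1  d6:1  d7:1  d8:1  d9:1  d10:1 → peak 4
Best is J1@2, peak 4.

4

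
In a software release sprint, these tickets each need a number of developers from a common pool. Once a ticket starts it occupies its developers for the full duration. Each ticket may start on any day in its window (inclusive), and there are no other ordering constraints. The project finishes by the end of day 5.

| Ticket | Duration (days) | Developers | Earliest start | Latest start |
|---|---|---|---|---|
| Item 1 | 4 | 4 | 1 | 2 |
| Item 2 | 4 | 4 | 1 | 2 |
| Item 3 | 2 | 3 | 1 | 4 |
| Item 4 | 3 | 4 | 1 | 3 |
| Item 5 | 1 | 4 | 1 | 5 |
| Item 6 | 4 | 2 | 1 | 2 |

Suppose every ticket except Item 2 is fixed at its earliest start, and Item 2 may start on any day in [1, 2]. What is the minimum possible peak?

Item 2@1: d1:21  d2:17  d3:14  d4:10  d5:0 → peak 21
Item 2@2: d1:17  d2:17  d3:14  d4:10  d5:4 → peak 17
Best is Item 2@2, peak 17.

17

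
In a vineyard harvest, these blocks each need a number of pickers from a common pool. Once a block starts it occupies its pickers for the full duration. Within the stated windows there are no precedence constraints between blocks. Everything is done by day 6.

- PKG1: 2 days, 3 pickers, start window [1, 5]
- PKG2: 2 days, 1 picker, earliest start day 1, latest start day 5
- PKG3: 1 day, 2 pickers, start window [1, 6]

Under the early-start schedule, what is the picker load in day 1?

6

At early start, day 1 has: PKG1, PKG2, PKG3.
Demand: 3 + 1 + 2 = 6.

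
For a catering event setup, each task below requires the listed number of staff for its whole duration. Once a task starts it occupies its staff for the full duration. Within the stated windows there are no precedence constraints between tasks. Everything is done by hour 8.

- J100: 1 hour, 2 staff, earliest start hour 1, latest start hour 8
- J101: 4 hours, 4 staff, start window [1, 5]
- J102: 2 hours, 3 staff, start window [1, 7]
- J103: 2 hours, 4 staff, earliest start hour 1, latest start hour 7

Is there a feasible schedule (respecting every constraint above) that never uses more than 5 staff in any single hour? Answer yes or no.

Schedule J100@1, J101@3, J102@1, J103@7: h1:5  h2:3  h3:4  h4:4  h5:4  h6:4  h7:4  h8:4 — peak 5 ≤ 5.

yes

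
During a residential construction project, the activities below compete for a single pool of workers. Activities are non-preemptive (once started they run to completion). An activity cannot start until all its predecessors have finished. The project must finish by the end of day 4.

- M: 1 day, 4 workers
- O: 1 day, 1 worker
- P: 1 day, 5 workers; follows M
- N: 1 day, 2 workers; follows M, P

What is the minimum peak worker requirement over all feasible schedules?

Schedule M@1, O@1, P@2, N@3: d1:5  d2:5  d3:2  d4:0 — peak 5.
No arrangement of the 16 feasible schedules does better.

5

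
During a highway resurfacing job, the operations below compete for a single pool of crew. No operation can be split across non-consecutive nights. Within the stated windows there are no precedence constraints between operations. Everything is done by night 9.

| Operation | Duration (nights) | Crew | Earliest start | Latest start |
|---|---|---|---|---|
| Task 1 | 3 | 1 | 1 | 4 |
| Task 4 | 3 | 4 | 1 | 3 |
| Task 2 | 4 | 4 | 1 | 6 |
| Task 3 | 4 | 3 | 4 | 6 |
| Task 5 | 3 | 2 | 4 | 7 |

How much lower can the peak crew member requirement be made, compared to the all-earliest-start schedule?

1

Early-start peak: n1:9  n2:9  n3:9  n4:9  n5:5  n6:5  n7:3  n8:0  n9:0 ⇒ 9.
Leveled (Task 1@4, Task 4@1, Task 2@1, Task 3@4, Task 5@5): n1:8  n2:8  n3:8  n4:8  n5:6  n6:6  n7:5  n8:0  n9:0 ⇒ 8.
Reduction 9 − 8 = 1.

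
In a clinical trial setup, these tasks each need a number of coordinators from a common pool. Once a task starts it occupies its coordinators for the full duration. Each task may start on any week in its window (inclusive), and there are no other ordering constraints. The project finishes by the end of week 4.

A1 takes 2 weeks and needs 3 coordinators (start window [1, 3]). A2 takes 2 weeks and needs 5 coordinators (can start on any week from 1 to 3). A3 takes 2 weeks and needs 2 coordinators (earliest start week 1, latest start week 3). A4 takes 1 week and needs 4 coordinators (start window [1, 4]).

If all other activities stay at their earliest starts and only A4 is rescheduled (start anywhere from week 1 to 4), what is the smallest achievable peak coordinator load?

A4@1: w1:14  w2:10  w3:0  w4:0 → peak 14
A4@2: w1:10  w2:14  w3:0  w4:0 → peak 14
A4@3: w1:10  w2:10  w3:4  w4:0 → peak 10
A4@4: w1:10  w2:10  w3:0  w4:4 → peak 10
Best is A4@3, peak 10.

10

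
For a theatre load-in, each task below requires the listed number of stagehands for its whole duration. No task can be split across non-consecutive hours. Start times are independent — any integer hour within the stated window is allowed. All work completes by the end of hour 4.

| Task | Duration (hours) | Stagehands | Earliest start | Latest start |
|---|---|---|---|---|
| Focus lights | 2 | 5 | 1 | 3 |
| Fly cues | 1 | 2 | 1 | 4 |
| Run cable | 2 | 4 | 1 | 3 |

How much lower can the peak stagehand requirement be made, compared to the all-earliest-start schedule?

Early-start peak: h1:11  h2:9  h3:0  h4:0 ⇒ 11.
Leveled (Focus lights@1, Fly cues@3, Run cable@3): h1:5  h2:5  h3:6  h4:4 ⇒ 6.
Reduction 11 − 6 = 5.

5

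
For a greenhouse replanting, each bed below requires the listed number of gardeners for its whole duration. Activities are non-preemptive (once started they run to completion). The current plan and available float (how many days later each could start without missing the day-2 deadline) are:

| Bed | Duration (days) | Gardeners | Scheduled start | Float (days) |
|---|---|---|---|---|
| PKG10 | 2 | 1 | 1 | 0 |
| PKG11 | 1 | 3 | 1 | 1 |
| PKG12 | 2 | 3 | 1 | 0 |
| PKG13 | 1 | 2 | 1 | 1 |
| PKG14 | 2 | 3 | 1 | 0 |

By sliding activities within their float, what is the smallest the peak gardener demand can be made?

Early-start (PKG10@1, PKG11@1, PKG12@1, PKG13@1, PKG14@1) gives peak 12: d1:12  d2:7.
Shift PKG13→2.
Schedule PKG10@1, PKG11@1, PKG12@1, PKG13@2, PKG14@1: d1:10  d2:9 — peak 10.
Total gardener-days = 19 over 2 days ⇒ peak ≥ ⌈19/2⌉ = 10, so 10 is optimal.

10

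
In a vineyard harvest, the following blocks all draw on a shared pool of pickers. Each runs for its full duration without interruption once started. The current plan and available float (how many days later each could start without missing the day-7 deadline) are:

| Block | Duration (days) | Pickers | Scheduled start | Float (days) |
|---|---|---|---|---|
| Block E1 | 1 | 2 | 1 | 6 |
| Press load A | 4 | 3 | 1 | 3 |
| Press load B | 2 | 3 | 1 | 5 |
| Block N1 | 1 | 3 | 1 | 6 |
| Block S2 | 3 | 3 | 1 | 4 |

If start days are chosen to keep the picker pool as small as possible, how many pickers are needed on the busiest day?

Early-start (Block E1@1, Press load A@1, Press load B@1, Block N1@1, Block S2@1) gives peak 14: d1:14  d2:9  d3:6  d4:3  d5:0  d6:0  d7:0.
Shift Press load B→2, Block N1→4, Block S2→5.
Schedule Block E1@1, Press load A@1, Press load B@2, Block N1@4, Block S2@5: d1:5  d2:6  d3:6  d4:6  d5:3  d6:3  d7:3 — peak 6.

6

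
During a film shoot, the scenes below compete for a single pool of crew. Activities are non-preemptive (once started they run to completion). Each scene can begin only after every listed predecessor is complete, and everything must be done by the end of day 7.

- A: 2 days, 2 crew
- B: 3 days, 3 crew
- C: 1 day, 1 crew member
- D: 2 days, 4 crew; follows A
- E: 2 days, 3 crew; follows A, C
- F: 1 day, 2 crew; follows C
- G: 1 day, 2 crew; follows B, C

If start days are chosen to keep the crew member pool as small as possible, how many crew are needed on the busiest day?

5

Early-start (A@1, B@1, C@1, D@3, E@3, F@2, G@4) gives peak 10: d1:6  d2:7  d3:10  d4:9  d5:0  d6:0  d7:0.
Shift C→3, D→4, E→6, F→6, G→7.
Schedule A@1, B@1, C@3, D@4, E@6, F@6, G@7: d1:5  d2:5  d3:4  d4:4  d5:4  d6:5  d7:5 — peak 5.
Total crew member-days = 32 over 7 days ⇒ peak ≥ ⌈32/7⌉ = 5, so 5 is optimal.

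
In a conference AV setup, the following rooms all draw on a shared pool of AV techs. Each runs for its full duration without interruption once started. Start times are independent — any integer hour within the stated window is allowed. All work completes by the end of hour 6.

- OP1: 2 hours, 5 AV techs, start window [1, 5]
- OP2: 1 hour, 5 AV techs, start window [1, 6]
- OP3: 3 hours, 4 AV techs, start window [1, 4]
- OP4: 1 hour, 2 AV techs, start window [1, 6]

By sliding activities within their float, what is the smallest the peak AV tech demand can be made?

Early-start (OP1@1, OP2@1, OP3@1, OP4@1) gives peak 16: h1:16  h2:9  h3:4  h4:0  h5:0  h6:0.
Shift OP2→3, OP3→4, OP4→4.
Schedule OP1@1, OP2@3, OP3@4, OP4@4: h1:5  h2:5  h3:5  h4:6  h5:4  h6:4 — peak 6.

6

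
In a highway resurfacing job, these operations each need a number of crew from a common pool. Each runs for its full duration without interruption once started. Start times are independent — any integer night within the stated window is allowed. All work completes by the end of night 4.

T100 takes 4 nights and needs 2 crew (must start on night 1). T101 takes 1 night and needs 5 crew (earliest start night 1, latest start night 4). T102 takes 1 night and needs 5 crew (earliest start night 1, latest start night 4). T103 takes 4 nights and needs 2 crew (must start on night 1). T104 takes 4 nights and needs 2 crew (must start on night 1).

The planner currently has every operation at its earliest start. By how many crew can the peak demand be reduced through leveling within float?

5

Early-start peak: n1:16  n2:6  n3:6  n4:6 ⇒ 16.
Leveled (T100@1, T101@1, T102@2, T103@1, T104@1): n1:11  n2:11  n3:6  n4:6 ⇒ 11.
Reduction 16 − 11 = 5.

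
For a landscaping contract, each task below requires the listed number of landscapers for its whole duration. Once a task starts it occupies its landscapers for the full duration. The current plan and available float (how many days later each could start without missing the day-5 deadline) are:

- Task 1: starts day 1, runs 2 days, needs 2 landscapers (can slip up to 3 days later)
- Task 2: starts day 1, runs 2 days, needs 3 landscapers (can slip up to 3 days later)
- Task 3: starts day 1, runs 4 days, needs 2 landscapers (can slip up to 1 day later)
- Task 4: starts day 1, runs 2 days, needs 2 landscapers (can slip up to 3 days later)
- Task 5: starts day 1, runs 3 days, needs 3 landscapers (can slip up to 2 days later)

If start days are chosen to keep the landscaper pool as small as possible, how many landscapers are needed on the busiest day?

Early-start (Task 1@1, Task 2@1, Task 3@1, Task 4@1, Task 5@1) gives peak 12: d1:12  d2:12  d3:5  d4:2  d5:0.
Shift Task 4→3, Task 5→3.
Schedule Task 1@1, Task 2@1, Task 3@1, Task 4@3, Task 5@3: d1:7  d2:7  d3:7  d4:7  d5:3 — peak 7.
Total landscaper-days = 31 over 5 days ⇒ peak ≥ ⌈31/5⌉ = 7, so 7 is optimal.

7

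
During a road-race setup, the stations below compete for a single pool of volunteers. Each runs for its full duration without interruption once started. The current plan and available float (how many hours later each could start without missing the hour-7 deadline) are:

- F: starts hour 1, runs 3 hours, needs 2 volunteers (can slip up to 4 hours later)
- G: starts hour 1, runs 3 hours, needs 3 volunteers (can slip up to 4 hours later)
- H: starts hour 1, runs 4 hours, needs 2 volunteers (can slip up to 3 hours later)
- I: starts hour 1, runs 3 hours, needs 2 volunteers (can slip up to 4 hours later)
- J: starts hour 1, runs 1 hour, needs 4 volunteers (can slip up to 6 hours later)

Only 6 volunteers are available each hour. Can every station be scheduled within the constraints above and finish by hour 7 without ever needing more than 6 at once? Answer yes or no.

yes

Schedule F@1, G@1, H@4, I@4, J@7: h1:5  h2:5  h3:5  h4:4  h5:4  h6:4  h7:6 — peak 6 ≤ 6.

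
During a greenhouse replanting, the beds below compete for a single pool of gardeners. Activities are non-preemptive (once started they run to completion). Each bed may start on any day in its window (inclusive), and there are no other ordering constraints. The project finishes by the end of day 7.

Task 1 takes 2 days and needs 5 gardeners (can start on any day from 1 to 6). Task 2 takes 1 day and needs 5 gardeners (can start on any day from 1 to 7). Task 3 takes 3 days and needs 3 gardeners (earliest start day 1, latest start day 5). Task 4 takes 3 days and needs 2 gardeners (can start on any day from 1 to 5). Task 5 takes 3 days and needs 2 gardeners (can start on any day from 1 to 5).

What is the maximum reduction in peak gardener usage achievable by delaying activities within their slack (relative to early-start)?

10

Early-start peak: d1:17  d2:12  d3:7  d4:0  d5:0  d6:0  d7:0 ⇒ 17.
Leveled (Task 1@1, Task 2@3, Task 3@4, Task 4@1, Task 5@4): d1:7  d2:7  d3:7  d4:5  d5:5  d6:5  d7:0 ⇒ 7.
Reduction 17 − 7 = 10.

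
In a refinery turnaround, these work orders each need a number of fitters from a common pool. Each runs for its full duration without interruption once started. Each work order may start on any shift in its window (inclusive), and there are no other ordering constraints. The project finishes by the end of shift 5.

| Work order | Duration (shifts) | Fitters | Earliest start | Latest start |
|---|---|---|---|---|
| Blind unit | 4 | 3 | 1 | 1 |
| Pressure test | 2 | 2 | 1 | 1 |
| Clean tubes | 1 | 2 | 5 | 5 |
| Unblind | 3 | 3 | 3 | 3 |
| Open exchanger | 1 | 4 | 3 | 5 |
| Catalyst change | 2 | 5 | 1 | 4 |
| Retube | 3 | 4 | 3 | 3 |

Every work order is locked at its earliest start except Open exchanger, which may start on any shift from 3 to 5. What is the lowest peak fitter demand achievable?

13

Open exchanger@3: s1:10  s2:10  s3:14  s4:10  s5:9 → peak 14
Open exchanger@4: s1:10  s2:10  s3:10  s4:14  s5:9 → peak 14
Open exchanger@5: s1:10  s2:10  s3:10  s4:10  s5:13 → peak 13
Best is Open exchanger@5, peak 13.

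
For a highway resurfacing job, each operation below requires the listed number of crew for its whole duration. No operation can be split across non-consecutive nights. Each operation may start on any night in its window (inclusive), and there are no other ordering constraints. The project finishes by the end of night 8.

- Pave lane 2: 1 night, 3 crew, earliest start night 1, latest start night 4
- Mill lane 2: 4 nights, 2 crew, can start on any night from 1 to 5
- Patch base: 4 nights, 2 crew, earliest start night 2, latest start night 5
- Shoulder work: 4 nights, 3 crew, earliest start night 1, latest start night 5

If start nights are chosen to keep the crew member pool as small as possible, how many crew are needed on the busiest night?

5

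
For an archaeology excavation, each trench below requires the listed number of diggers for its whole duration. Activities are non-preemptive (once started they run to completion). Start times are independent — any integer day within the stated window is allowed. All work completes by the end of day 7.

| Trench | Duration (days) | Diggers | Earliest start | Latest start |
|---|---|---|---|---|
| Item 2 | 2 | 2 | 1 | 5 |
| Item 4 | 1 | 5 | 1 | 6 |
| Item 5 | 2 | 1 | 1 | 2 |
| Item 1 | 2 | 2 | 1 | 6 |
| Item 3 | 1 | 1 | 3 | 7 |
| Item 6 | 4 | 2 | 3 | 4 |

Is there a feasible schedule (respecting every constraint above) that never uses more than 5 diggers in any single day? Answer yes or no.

yes

Schedule Item 2@1, Item 4@3, Item 5@1, Item 1@1, Item 3@4, Item 6@4: d1:5  d2:5  d3:5  d4:3  d5:2  d6:2  d7:2 — peak 5 ≤ 5.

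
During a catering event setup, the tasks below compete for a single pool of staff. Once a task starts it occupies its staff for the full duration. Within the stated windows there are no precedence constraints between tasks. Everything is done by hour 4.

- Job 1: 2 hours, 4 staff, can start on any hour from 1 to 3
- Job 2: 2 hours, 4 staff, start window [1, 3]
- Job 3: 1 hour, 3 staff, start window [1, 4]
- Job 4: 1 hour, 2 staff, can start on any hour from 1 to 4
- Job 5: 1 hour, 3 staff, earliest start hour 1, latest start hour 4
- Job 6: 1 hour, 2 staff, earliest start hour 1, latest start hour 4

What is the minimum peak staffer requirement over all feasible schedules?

7

Early-start (Job 1@1, Job 2@1, Job 3@1, Job 4@1, Job 5@1, Job 6@1) gives peak 18: h1:18  h2:8  h3:0  h4:0.
Shift Job 2→3, Job 4→2, Job 5→3, Job 6→4.
Schedule Job 1@1, Job 2@3, Job 3@1, Job 4@2, Job 5@3, Job 6@4: h1:7  h2:6  h3:7  h4:6 — peak 7.
Total staffer-hours = 26 over 4 hours ⇒ peak ≥ ⌈26/4⌉ = 7, so 7 is optimal.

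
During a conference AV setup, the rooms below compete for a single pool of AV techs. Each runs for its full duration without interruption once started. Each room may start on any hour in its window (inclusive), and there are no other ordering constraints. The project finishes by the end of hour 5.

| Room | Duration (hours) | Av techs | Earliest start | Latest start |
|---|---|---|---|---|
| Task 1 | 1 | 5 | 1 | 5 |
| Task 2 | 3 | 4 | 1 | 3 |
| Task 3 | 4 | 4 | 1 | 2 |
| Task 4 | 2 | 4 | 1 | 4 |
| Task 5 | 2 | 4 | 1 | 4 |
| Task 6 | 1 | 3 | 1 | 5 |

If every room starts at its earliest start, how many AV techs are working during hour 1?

24

At early start, hour 1 has: Task 1, Task 2, Task 3, Task 4, Task 5, Task 6.
Demand: 5 + 4 + 4 + 4 + 4 + 3 = 24.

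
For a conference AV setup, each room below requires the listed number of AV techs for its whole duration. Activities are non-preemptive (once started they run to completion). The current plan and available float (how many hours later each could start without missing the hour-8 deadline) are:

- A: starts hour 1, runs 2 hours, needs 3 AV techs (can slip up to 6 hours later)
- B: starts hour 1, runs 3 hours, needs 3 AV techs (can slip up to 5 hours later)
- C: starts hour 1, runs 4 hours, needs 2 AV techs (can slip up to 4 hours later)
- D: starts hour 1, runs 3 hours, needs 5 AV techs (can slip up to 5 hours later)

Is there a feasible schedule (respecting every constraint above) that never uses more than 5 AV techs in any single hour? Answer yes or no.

yes

Schedule A@1, B@3, C@1, D@6: h1:5  h2:5  h3:5  h4:5  h5:3  h6:5  h7:5  h8:5 — peak 5 ≤ 5.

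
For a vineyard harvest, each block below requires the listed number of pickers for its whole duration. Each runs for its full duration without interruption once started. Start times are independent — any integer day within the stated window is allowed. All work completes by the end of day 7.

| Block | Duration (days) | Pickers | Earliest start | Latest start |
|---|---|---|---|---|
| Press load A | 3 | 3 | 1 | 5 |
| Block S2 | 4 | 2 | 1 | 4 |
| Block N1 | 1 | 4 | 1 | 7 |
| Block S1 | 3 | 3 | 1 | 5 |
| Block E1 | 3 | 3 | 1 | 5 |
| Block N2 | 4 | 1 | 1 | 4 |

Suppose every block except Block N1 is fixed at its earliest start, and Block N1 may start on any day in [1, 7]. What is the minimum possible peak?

Block N1@1: d1:16  d2:12  d3:12  d4:3  d5:0  d6:0  d7:0 → peak 16
Block N1@2: d1:12  d2:16  d3:12  d4:3  d5:0  d6:0  d7:0 → peak 16
Block N1@3: d1:12  d2:12  d3:16  d4:3  d5:0  d6:0  d7:0 → peak 16
Block N1@4: d1:12  d2:12  d3:12  d4:7  d5:0  d6:0  d7:0 → peak 12
Block N1@5: d1:12  d2:12  d3:12  d4:3  d5:4  d6:0  d7:0 → peak 12
Block N1@6: d1:12  d2:12  d3:12  d4:3  d5:0  d6:4  d7:0 → peak 12
Block N1@7: d1:12  d2:12  d3:12  d4:3  d5:0  d6:0  d7:4 → peak 12
Best is Block N1@4, peak 12.

12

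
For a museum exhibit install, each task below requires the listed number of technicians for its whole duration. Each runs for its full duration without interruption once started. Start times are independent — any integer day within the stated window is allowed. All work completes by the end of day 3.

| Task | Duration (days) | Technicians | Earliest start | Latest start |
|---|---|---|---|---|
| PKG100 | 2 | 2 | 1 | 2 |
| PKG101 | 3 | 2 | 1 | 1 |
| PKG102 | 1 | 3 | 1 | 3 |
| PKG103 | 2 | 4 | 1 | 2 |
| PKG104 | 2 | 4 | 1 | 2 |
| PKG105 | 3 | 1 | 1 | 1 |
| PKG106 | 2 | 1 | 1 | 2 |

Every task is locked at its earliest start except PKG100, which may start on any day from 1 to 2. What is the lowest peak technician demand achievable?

15

PKG100@1: d1:17  d2:14  d3:3 → peak 17
PKG100@2: d1:15  d2:14  d3:5 → peak 15
Best is PKG100@2, peak 15.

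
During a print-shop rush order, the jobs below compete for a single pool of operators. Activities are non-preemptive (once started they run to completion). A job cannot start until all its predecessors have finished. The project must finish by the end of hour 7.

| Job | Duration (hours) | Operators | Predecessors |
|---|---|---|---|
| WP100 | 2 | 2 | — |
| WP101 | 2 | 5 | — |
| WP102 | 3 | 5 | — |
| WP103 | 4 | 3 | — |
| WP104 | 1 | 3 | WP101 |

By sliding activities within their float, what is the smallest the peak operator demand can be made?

Early-start (WP100@1, WP101@1, WP102@1, WP103@1, WP104@3) gives peak 15: h1:15  h2:15  h3:11  h4:3  h5:0  h6:0  h7:0.
Shift WP102→3, WP103→3, WP104→6.
Schedule WP100@1, WP101@1, WP102@3, WP103@3, WP104@6: h1:7  h2:7  h3:8  h4:8  h5:8  h6:6  h7:0 — peak 8.

8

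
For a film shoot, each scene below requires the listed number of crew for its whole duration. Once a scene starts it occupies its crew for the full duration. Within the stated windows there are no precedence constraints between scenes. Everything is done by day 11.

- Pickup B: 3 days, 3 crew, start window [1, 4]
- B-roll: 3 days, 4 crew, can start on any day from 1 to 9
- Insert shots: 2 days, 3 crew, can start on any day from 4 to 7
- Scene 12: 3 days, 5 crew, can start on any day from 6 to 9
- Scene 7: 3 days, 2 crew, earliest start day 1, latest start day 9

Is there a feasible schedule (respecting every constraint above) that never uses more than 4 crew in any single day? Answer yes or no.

Total crew member-days = 48; over 11 days the average is 48/11 > 4, so some day must exceed 4.

no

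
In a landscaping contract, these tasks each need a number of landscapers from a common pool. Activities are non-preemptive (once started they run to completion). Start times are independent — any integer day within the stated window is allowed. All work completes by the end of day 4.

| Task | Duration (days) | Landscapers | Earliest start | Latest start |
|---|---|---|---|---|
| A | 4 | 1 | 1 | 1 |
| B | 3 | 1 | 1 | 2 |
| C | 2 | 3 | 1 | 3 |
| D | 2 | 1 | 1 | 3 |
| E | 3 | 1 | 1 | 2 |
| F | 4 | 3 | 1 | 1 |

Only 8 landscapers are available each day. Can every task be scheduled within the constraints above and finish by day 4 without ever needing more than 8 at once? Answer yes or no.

no

The minimum achievable peak is 9; 8 < 9, so no feasible schedule stays within the cap.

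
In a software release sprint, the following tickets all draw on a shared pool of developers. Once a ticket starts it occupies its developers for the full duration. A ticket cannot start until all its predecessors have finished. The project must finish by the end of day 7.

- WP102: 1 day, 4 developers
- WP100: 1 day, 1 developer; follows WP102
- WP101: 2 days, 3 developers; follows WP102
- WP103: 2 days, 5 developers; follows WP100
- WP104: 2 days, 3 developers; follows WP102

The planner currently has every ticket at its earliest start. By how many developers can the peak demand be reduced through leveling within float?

6

Early-start peak: d1:4  d2:7  d3:11  d4:5  d5:0  d6:0  d7:0 ⇒ 11.
Leveled (WP102@1, WP100@2, WP101@2, WP103@4, WP104@6): d1:4  d2:4  d3:3  d4:5  d5:5  d6:3  d7:3 ⇒ 5.
Reduction 11 − 5 = 6.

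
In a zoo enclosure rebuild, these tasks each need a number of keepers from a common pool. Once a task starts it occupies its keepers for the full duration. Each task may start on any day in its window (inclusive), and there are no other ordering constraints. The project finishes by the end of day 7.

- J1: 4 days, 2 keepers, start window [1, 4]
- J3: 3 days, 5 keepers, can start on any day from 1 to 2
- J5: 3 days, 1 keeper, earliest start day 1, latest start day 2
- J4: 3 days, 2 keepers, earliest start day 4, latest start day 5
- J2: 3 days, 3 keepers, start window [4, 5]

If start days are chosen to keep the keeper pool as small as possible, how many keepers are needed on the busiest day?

Early-start (J1@1, J3@1, J5@1, J4@4, J2@4) gives peak 8: d1:8  d2:8  d3:8  d4:7  d5:5  d6:5  d7:0.
Shift J1→4.
Schedule J1@4, J3@1, J5@1, J4@4, J2@4: d1:6  d2:6  d3:6  d4:7  d5:7  d6:7  d7:2 — peak 7.

7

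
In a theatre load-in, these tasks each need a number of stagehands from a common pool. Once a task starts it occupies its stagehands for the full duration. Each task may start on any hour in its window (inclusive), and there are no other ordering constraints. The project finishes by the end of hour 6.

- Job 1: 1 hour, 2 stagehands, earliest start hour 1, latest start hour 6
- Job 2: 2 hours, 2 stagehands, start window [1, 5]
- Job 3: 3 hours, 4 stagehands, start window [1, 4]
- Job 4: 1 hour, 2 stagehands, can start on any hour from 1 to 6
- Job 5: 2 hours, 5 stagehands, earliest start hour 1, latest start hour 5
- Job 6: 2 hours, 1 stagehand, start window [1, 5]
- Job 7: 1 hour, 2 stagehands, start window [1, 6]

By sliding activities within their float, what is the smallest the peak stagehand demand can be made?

Early-start (Job 1@1, Job 2@1, Job 3@1, Job 4@1, Job 5@1, Job 6@1, Job 7@1) gives peak 18: h1:18  h2:12  h3:4  h4:0  h5:0  h6:0.
Shift Job 3→2, Job 5→5, Job 6→4, Job 7→3.
Schedule Job 1@1, Job 2@1, Job 3@2, Job 4@1, Job 5@5, Job 6@4, Job 7@3: h1:6  h2:6  h3:6  h4:5  h5:6  h6:5 — peak 6.
Total stagehand-hours = 34 over 6 hours ⇒ peak ≥ ⌈34/6⌉ = 6, so 6 is optimal.

6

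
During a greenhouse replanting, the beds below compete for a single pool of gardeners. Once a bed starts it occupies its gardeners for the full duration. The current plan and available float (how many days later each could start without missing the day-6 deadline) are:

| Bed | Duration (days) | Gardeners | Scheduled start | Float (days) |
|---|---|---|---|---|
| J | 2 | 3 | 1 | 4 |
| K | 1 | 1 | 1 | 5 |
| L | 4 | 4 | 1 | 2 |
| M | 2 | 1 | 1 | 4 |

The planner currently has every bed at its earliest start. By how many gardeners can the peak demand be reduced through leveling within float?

4

Early-start peak: d1:9  d2:8  d3:4  d4:4  d5:0  d6:0 ⇒ 9.
Leveled (J@1, K@1, L@3, M@1): d1:5  d2:4  d3:4  d4:4  d5:4  d6:4 ⇒ 5.
Reduction 9 − 5 = 4.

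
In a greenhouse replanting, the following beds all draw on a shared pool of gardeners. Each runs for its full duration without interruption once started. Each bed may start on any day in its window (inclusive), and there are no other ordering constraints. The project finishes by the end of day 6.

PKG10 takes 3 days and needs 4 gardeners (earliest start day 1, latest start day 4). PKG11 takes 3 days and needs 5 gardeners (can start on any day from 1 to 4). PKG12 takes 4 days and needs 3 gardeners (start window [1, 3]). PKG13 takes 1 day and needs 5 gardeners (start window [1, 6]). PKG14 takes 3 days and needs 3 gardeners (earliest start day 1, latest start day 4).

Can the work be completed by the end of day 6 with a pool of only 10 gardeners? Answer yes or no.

yes

Schedule PKG10@1, PKG11@4, PKG12@1, PKG13@5, PKG14@1: d1:10  d2:10  d3:10  d4:8  d5:10  d6:5 — peak 10 ≤ 10.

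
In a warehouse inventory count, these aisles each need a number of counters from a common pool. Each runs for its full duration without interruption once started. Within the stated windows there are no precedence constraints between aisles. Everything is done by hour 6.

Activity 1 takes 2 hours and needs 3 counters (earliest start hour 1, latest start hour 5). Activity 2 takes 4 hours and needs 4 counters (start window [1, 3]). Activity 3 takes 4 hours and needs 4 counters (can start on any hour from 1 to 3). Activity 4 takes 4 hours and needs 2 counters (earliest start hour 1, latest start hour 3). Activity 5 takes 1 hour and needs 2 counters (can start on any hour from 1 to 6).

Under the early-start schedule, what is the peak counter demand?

Early-start schedule: Activity 1@1, Activity 2@1, Activity 3@1, Activity 4@1, Activity 5@1.
Load per hour: hour 1: 15, hour 2: 13, hour 3: 10, hour 4: 10, hour 5: 0, hour 6: 0.
Peak is 15.

15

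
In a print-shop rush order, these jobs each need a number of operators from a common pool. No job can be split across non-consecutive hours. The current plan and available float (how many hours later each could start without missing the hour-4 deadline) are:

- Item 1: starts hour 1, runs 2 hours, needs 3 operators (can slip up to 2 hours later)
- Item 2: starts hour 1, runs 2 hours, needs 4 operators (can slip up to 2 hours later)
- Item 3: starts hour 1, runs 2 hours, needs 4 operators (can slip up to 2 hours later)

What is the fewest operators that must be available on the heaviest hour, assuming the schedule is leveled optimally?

7

Early-start (Item 1@1, Item 2@1, Item 3@1) gives peak 11: h1:11  h2:11  h3:0  h4:0.
Shift Item 3→3.
Schedule Item 1@1, Item 2@1, Item 3@3: h1:7  h2:7  h3:4  h4:4 — peak 7.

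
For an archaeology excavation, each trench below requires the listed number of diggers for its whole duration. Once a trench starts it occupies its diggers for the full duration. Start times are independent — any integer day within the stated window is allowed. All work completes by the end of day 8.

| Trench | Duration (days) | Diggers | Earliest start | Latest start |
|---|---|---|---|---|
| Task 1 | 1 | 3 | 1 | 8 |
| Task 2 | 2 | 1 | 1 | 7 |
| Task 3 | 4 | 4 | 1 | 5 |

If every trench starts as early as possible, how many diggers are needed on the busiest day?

8

Early-start schedule: Task 1@1, Task 2@1, Task 3@1.
Load per day: day 1: 8, day 2: 5, day 3: 4, day 4: 4, day 5: 0, day 6: 0, day 7: 0, day 8: 0.
Peak is 8.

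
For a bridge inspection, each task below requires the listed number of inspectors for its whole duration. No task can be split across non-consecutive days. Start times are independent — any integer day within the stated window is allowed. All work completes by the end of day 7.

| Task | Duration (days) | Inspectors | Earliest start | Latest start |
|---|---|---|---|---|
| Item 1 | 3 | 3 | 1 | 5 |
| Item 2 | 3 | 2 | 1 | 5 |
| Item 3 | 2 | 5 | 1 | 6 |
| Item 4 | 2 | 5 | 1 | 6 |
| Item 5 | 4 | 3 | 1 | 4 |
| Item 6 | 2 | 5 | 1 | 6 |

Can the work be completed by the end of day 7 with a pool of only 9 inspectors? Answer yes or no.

The minimum achievable peak is 10; 9 < 10, so no feasible schedule stays within the cap.

no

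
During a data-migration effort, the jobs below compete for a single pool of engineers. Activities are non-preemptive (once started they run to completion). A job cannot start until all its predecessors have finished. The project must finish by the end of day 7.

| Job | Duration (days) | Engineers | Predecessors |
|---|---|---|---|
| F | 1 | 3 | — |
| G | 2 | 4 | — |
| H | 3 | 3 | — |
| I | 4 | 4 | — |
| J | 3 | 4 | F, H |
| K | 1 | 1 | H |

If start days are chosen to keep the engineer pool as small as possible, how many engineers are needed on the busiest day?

Early-start (F@1, G@1, H@1, I@1, J@4, K@4) gives peak 14: d1:14  d2:11  d3:7  d4:9  d5:4  d6:4  d7:0.
Shift H→2, I→3, J→5, K→7.
Schedule F@1, G@1, H@2, I@3, J@5, K@7: d1:7  d2:7  d3:7  d4:7  d5:8  d6:8  d7:5 — peak 8.

8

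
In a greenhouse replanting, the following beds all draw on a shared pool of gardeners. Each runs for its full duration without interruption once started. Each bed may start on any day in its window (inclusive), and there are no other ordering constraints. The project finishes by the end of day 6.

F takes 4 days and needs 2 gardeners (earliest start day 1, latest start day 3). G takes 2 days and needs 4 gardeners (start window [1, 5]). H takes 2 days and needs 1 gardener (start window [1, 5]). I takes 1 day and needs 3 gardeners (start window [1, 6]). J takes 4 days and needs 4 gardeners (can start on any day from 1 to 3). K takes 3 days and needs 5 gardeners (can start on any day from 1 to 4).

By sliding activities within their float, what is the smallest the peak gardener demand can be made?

11

Early-start (F@1, G@1, H@1, I@1, J@1, K@1) gives peak 19: d1:19  d2:16  d3:11  d4:6  d5:0  d6:0.
Shift J→2, K→3.
Schedule F@1, G@1, H@1, I@1, J@2, K@3: d1:10  d2:11  d3:11  d4:11  d5:9  d6:0 — peak 11.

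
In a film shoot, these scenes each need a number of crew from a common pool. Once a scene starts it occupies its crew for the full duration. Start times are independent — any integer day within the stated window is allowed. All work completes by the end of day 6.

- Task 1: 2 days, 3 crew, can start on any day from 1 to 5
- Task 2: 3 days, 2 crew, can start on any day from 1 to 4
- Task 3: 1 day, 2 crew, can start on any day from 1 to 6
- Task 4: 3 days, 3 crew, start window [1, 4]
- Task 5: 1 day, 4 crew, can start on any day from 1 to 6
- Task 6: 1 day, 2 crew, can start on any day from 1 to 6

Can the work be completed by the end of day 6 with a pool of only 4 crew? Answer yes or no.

Total crew member-days = 29; over 6 days the average is 29/6 > 4, so some day must exceed 4.

no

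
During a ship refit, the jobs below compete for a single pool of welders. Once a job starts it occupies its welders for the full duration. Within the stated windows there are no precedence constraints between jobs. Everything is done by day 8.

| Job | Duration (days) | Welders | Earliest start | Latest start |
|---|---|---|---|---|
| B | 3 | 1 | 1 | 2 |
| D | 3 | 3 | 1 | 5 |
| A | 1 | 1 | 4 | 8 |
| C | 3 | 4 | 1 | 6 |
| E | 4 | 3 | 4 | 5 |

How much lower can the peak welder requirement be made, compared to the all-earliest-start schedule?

2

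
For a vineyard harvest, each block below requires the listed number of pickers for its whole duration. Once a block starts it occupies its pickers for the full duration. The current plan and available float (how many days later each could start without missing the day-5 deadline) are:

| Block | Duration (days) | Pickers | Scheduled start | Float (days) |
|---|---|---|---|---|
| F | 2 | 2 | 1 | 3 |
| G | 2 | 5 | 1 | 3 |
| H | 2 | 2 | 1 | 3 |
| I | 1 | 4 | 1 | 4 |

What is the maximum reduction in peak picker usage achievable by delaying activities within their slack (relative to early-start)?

8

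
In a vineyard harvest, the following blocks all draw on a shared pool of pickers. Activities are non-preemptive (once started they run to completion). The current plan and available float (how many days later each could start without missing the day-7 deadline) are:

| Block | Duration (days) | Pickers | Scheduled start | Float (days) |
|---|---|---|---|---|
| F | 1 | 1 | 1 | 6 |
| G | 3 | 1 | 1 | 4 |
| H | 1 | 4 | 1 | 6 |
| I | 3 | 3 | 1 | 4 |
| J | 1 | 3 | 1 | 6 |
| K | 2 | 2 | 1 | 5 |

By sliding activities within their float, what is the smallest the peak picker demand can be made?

4

Early-start (F@1, G@1, H@1, I@1, J@1, K@1) gives peak 14: d1:14  d2:6  d3:4  d4:0  d5:0  d6:0  d7:0.
Shift H→4, I→5, J→3.
Schedule F@1, G@1, H@4, I@5, J@3, K@1: d1:4  d2:3  d3:4  d4:4  d5:3  d6:3  d7:3 — peak 4.
Total picker-days = 24 over 7 days ⇒ peak ≥ ⌈24/7⌉ = 4, so 4 is optimal.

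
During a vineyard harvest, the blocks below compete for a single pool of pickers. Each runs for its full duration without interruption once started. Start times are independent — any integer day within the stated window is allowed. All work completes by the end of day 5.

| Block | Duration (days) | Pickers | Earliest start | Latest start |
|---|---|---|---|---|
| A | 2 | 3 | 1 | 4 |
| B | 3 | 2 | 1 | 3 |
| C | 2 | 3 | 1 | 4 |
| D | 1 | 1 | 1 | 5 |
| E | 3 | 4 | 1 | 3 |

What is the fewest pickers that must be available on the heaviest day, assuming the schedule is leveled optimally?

7

Early-start (A@1, B@1, C@1, D@1, E@1) gives peak 13: d1:13  d2:12  d3:6  d4:0  d5:0.
Shift C→4, E→3.
Schedule A@1, B@1, C@4, D@1, E@3: d1:6  d2:5  d3:6  d4:7  d5:7 — peak 7.
Total picker-days = 31 over 5 days ⇒ peak ≥ ⌈31/5⌉ = 7, so 7 is optimal.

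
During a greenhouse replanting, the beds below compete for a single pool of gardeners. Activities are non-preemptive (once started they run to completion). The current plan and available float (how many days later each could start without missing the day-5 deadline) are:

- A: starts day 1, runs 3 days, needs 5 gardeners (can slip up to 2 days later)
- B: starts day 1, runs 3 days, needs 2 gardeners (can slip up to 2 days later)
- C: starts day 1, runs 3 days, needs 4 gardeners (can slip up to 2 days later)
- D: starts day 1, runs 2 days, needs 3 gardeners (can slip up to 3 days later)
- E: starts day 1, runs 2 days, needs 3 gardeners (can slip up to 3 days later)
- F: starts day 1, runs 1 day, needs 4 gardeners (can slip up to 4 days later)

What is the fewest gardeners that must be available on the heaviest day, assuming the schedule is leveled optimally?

11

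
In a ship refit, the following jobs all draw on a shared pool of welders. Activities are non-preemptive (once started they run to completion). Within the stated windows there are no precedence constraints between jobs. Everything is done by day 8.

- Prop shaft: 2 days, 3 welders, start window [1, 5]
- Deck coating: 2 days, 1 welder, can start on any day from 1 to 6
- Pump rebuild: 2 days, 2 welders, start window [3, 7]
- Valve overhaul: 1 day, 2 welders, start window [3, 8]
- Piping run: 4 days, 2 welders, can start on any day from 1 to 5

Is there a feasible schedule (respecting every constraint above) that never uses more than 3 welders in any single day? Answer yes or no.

no

The minimum achievable peak is 4; 3 < 4, so no feasible schedule stays within the cap.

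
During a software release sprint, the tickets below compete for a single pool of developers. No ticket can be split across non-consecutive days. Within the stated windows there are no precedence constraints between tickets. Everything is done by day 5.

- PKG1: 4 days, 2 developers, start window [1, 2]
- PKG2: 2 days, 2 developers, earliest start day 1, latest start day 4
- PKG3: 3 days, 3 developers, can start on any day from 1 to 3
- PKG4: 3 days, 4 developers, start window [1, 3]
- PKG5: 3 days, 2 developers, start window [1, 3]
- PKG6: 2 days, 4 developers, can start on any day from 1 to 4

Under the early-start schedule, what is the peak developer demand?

17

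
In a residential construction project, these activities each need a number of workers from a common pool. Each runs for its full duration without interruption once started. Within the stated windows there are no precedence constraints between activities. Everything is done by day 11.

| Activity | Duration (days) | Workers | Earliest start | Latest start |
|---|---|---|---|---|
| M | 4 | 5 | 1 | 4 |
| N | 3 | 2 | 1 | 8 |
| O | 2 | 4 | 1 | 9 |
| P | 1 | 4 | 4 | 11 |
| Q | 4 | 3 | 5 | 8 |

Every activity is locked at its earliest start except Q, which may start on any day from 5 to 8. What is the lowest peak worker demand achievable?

Q@5: d1:11  d2:11  d3:7  d4:9  d5:3  d6:3  d7:3  d8:3  d9:0  d10:0  d11:0 → peak 11
Q@6: d1:11  d2:11  d3:7  d4:9  d5:0  d6:3  d7:3  d8:3  d9:3  d10:0  d11:0 → peak 11
Q@7: d1:11  d2:11  d3:7  d4:9  d5:0  d6:0  d7:3  d8:3  d9:3  d10:3  d11:0 → peak 11
Q@8: d1:11  d2:11  d3:7  d4:9  d5:0  d6:0  d7:0  d8:3  d9:3  d10:3  d11:3 → peak 11
Best is Q@5, peak 11.

11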